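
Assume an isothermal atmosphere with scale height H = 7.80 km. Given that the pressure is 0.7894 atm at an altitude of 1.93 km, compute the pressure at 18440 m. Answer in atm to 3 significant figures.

Between two levels, P₂ = P₁ exp(−Δz/H) with Δz = z₂ − z₁.
Δz = 18440 − 1930.0 = 16510 m; Δz/H = 16510/7800.0 = 2.1167.
P₂ = 0.7894 × exp(−2.1167) = 0.7894 × 0.12043 = 0.095067 atm.

P ≈ 0.0951 atm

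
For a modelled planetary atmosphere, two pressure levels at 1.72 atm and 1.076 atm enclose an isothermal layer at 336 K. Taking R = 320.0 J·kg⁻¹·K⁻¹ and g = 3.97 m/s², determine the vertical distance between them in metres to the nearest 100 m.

Δz ≈ 12700 m

Hypsometric equation: Δz = (R T̄/g) ln(P₁/P₂).
R T̄/g = 320.0 × 336 / 3.97 = 27083 m.
ln(1.72/1.076) = ln(1.5985) = 0.46907.
Δz = 27083 × 0.46907 = 12704 m.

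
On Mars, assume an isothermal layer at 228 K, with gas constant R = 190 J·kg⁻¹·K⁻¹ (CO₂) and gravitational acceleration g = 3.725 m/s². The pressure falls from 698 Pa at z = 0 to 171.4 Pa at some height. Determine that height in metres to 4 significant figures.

z ≈ 16330 m

Scale height: H = RT/g = 190 × 228 / 3.725 = 11630 m.
Invert the barometric formula: z = H ln(P₀/P).
P₀/P = 698/171.4 = 4.0723; ln(4.0723) = 1.4042.
z = 11630 × 1.4042 = 16331 m.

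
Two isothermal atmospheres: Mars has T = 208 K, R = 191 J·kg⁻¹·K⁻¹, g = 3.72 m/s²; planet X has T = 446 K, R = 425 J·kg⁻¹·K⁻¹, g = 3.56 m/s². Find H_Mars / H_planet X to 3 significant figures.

H = RT/g for each body.
H_Mars = 191 × 208 / 3.72 = 10680 m.
H_planet X = 425 × 446 / 3.56 = 53244 m.
H_Mars/H_planet X = 10680/53244 = 0.20059.

H_Mars/H_planet X ≈ 0.201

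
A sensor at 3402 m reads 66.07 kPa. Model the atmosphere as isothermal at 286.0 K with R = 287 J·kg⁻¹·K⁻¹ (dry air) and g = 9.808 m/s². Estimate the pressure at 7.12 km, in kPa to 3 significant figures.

Scale height: H = RT/g = 287 × 286.0 / 9.808 = 8368.9 m.
Between two levels, P₂ = P₁ exp(−Δz/H) with Δz = z₂ − z₁.
Δz = 7120.0 − 3402.0 = 3718.0 m; Δz/H = 3718.0/8368.9 = 0.44426.
P₂ = 66.07 × exp(−0.44426) = 66.07 × 0.64130 = 42.371 kPa.

P ≈ 42.4 kPa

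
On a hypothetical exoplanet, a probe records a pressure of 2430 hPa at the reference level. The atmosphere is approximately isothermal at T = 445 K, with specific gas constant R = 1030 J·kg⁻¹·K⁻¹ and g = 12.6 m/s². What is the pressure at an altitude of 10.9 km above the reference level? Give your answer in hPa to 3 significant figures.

P ≈ 1800 hPa

Scale height: H = RT/g = 1030 × 445 / 12.6 = 36377 m.
Barometric formula: P = P₀ exp(−z/H).
z/H = 10900/36377 = 0.29964; exp(−0.29964) = 0.74108.
P = 2430 × 0.74108 = 1800.8 hPa.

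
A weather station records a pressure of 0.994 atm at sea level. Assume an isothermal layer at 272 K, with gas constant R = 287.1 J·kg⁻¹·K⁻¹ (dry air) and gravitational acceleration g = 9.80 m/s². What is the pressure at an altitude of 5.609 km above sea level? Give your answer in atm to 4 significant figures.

P ≈ 0.4917 atm

Scale height: H = RT/g = 287.1 × 272 / 9.80 = 7968.5 m.
Barometric formula: P = P₀ exp(−z/H).
z/H = 5609.0/7968.5 = 0.70390; exp(−0.70390) = 0.49465.
P = 0.994 × 0.49465 = 0.49168 atm.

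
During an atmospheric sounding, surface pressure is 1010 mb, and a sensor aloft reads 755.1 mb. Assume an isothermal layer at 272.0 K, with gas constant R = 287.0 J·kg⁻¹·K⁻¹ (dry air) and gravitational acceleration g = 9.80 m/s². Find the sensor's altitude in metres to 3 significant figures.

z ≈ 2320 m

Scale height: H = RT/g = 287.0 × 272.0 / 9.80 = 7965.7 m.
Invert the barometric formula: z = H ln(P₀/P).
P₀/P = 1010/755.1 = 1.3376; ln(1.3376) = 0.29088.
z = 7965.7 × 0.29088 = 2317.1 m.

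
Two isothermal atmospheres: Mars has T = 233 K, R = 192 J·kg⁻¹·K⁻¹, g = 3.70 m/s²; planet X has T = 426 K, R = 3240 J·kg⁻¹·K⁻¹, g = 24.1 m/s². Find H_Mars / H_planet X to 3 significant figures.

H_Mars/H_planet X ≈ 0.211

H = RT/g for each body.
H_Mars = 192 × 233 / 3.70 = 12091 m.
H_planet X = 3240 × 426 / 24.1 = 57271 m.
H_Mars/H_planet X = 12091/57271 = 0.21112.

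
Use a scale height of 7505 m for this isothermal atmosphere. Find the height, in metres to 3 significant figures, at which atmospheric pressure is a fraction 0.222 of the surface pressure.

Set P/P₀ = exp(−z/H) = 0.222, so z = −H ln(0.222).
−ln(0.222) = 1.5051; z = 7505.0 × 1.5051 = 11296 m.

z ≈ 11300 m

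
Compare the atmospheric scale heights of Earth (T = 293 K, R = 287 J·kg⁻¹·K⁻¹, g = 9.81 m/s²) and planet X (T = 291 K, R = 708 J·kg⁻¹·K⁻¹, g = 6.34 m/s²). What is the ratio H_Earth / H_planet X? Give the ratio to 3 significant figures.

H = RT/g for each body.
H_Earth = 287 × 293 / 9.81 = 8572.0 m.
H_planet X = 708 × 291 / 6.34 = 32497 m.
H_Earth/H_planet X = 8572.0/32497 = 0.26378.

H_Earth/H_planet X ≈ 0.264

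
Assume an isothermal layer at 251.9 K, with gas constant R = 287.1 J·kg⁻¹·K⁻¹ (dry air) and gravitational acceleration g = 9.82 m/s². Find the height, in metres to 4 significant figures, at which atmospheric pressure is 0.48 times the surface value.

Scale height: H = RT/g = 287.1 × 251.9 / 9.82 = 7364.6 m.
Set P/P₀ = exp(−z/H) = 0.48, so z = −H ln(0.48).
−ln(0.48) = 0.73397; z = 7364.6 × 0.73397 = 5405.4 m.

z ≈ 5405 m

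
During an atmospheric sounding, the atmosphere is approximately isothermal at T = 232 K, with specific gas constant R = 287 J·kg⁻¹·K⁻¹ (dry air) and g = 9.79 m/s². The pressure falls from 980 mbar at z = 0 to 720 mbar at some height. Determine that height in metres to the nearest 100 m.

z ≈ 2100 m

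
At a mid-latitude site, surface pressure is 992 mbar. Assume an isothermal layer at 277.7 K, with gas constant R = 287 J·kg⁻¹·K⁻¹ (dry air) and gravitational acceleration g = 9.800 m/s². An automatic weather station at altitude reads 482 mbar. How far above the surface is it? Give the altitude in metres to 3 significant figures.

z ≈ 5870 m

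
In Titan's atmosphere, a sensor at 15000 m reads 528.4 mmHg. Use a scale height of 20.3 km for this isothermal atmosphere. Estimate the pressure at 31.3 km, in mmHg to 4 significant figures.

P ≈ 236.7 mmHg

Between two levels, P₂ = P₁ exp(−Δz/H) with Δz = z₂ − z₁.
Δz = 31300 − 15000 = 16300 m; Δz/H = 16300/20300 = 0.80296.
P₂ = 528.4 × exp(−0.80296) = 528.4 × 0.44800 = 236.72 mmHg.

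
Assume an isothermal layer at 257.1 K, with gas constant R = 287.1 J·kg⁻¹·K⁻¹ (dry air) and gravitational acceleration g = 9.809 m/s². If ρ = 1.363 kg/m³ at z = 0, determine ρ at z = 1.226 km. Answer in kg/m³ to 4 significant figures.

Scale height: H = RT/g = 287.1 × 257.1 / 9.809 = 7525.1 m.
In an isothermal atmosphere, density decays like pressure: ρ = ρ₀ exp(−z/H).
z/H = 1226.0/7525.1 = 0.16292; exp(−0.16292) = 0.84966.
ρ = 1.363 × 0.84966 = 1.1581 kg/m³.

ρ ≈ 1.158 kg/m³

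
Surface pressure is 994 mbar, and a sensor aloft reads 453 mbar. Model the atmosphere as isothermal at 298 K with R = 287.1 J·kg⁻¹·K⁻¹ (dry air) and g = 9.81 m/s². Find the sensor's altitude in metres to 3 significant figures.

Scale height: H = RT/g = 287.1 × 298 / 9.81 = 8721.3 m.
Invert the barometric formula: z = H ln(P₀/P).
P₀/P = 994/453 = 2.1943; ln(2.1943) = 0.78586.
z = 8721.3 × 0.78586 = 6853.7 m.

z ≈ 6850 m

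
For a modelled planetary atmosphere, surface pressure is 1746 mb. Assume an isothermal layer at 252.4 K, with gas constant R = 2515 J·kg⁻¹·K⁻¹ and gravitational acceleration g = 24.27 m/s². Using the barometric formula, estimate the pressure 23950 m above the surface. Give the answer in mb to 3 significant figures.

P ≈ 699 mb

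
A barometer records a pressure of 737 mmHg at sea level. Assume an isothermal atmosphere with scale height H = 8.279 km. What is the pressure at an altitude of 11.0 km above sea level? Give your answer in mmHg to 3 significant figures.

Barometric formula: P = P₀ exp(−z/H).
z/H = 11000/8279.0 = 1.3287; exp(−1.3287) = 0.26482.
P = 737 × 0.26482 = 195.17 mmHg.

P ≈ 195 mmHg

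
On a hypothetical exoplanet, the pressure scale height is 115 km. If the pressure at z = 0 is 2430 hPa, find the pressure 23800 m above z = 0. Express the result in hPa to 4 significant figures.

P ≈ 1976 hPa

Barometric formula: P = P₀ exp(−z/H).
z/H = 23800/115000 = 0.20696; exp(−0.20696) = 0.81305.
P = 2430 × 0.81305 = 1975.7 hPa.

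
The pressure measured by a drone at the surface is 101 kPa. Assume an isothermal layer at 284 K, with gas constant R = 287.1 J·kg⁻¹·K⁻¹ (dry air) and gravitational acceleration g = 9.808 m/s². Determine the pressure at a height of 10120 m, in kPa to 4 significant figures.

P ≈ 29.90 kPa

Scale height: H = RT/g = 287.1 × 284 / 9.808 = 8313.3 m.
Barometric formula: P = P₀ exp(−z/H).
z/H = 10120/8313.3 = 1.2173; exp(−1.2173) = 0.29603.
P = 101 × 0.29603 = 29.899 kPa.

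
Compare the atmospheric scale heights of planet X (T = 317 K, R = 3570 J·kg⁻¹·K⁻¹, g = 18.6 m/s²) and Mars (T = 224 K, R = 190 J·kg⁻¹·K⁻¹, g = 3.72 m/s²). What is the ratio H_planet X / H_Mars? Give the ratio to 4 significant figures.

H_planet X/H_Mars ≈ 5.318

H = RT/g for each body.
H_planet X = 3570 × 317 / 18.6 = 60844 m.
H_Mars = 190 × 224 / 3.72 = 11441 m.
H_planet X/H_Mars = 60844/11441 = 5.3181.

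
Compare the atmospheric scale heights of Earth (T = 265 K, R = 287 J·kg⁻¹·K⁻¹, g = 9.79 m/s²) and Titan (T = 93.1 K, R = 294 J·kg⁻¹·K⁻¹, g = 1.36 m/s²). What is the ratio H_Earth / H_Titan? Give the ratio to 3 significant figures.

H = RT/g for each body.
H_Earth = 287 × 265 / 9.79 = 7768.6 m.
H_Titan = 294 × 93.1 / 1.36 = 20126 m.
H_Earth/H_Titan = 7768.6/20126 = 0.38600.

H_Earth/H_Titan ≈ 0.386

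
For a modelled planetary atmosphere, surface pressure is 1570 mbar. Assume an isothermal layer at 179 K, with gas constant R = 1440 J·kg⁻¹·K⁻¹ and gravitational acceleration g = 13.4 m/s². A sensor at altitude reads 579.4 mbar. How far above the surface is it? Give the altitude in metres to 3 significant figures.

z ≈ 19200 m

Scale height: H = RT/g = 1440 × 179 / 13.4 = 19236 m.
Invert the barometric formula: z = H ln(P₀/P).
P₀/P = 1570/579.4 = 2.7097; ln(2.7097) = 0.99684.
z = 19236 × 0.99684 = 19175 m.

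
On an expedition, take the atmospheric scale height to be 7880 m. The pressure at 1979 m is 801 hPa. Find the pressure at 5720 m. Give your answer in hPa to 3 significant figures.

Between two levels, P₂ = P₁ exp(−Δz/H) with Δz = z₂ − z₁.
Δz = 5720.0 − 1979.0 = 3741.0 m; Δz/H = 3741.0/7880.0 = 0.47475.
P₂ = 801 × exp(−0.47475) = 801 × 0.62204 = 498.25 hPa.

P ≈ 498 hPa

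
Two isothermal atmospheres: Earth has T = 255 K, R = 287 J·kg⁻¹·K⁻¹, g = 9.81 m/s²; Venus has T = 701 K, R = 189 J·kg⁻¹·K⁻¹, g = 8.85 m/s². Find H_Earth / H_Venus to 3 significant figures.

H_Earth/H_Venus ≈ 0.498

H = RT/g for each body.
H_Earth = 287 × 255 / 9.81 = 7460.2 m.
H_Venus = 189 × 701 / 8.85 = 14971 m.
H_Earth/H_Venus = 7460.2/14971 = 0.49831.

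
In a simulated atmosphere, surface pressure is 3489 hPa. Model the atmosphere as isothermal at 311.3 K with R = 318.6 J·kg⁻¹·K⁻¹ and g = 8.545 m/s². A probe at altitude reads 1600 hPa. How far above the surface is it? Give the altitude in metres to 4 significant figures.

Scale height: H = RT/g = 318.6 × 311.3 / 8.545 = 11607 m.
Invert the barometric formula: z = H ln(P₀/P).
P₀/P = 3489/1600 = 2.1806; ln(2.1806) = 0.77960.
z = 11607 × 0.77960 = 9048.8 m.

z ≈ 9049 m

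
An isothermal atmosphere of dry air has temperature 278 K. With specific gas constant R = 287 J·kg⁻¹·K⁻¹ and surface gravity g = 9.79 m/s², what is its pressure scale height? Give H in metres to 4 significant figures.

The scale height of an isothermal atmosphere is H = RT/g.
H = 287 × 278 / 9.79 = 79786/9.79 = 8149.7 m.

H ≈ 8150 m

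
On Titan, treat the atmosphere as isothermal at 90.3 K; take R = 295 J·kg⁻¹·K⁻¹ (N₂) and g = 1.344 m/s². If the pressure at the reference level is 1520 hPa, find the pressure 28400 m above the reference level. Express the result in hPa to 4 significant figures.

P ≈ 362.7 hPa

Scale height: H = RT/g = 295 × 90.3 / 1.344 = 19820 m.
Barometric formula: P = P₀ exp(−z/H).
z/H = 28400/19820 = 1.4329; exp(−1.4329) = 0.23862.
P = 1520 × 0.23862 = 362.70 hPa.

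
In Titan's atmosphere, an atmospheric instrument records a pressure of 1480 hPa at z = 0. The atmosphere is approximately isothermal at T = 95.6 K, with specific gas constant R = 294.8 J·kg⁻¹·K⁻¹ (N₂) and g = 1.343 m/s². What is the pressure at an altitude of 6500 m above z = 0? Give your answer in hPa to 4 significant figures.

P ≈ 1086 hPa

Scale height: H = RT/g = 294.8 × 95.6 / 1.343 = 20985 m.
Barometric formula: P = P₀ exp(−z/H).
z/H = 6500.0/20985 = 0.30975; exp(−0.30975) = 0.73363.
P = 1480 × 0.73363 = 1085.8 hPa.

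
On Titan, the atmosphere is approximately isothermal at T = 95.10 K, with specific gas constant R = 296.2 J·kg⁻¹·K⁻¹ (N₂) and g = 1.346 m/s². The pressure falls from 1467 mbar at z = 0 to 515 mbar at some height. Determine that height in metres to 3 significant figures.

Scale height: H = RT/g = 296.2 × 95.10 / 1.346 = 20928 m.
Invert the barometric formula: z = H ln(P₀/P).
P₀/P = 1467/515 = 2.8485; ln(2.8485) = 1.0468.
z = 20928 × 1.0468 = 21907 m.

z ≈ 21900 m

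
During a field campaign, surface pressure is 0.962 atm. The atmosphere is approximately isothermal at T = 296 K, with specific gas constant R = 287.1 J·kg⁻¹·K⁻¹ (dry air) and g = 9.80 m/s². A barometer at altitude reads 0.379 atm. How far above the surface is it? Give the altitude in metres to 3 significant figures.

Scale height: H = RT/g = 287.1 × 296 / 9.80 = 8671.6 m.
Invert the barometric formula: z = H ln(P₀/P).
P₀/P = 0.962/0.379 = 2.5383; ln(2.5383) = 0.93149.
z = 8671.6 × 0.93149 = 8077.5 m.

z ≈ 8080 m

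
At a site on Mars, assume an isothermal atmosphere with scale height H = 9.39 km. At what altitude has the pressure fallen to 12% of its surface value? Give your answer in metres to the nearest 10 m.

Set P/P₀ = exp(−z/H) = 0.12, so z = −H ln(0.12).
−ln(0.12) = 2.1203; z = 9390.0 × 2.1203 = 19910 m.

z ≈ 19910 m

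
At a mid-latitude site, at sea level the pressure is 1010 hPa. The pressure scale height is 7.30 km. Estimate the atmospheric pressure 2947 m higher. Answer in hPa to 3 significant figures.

P ≈ 675 hPa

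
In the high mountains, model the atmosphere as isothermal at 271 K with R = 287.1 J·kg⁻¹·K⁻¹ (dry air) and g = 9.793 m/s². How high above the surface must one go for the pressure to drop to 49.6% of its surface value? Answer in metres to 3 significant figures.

Scale height: H = RT/g = 287.1 × 271 / 9.793 = 7944.9 m.
Set P/P₀ = exp(−z/H) = 0.496, so z = −H ln(0.496).
−ln(0.496) = 0.70118; z = 7944.9 × 0.70118 = 5570.8 m.

z ≈ 5570 m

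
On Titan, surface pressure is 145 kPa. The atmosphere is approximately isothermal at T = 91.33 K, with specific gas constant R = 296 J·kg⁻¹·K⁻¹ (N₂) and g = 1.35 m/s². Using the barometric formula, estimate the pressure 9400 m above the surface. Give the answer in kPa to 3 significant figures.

Scale height: H = RT/g = 296 × 91.33 / 1.35 = 20025 m.
Barometric formula: P = P₀ exp(−z/H).
z/H = 9400.0/20025 = 0.46941; exp(−0.46941) = 0.62537.
P = 145 × 0.62537 = 90.679 kPa.

P ≈ 90.7 kPa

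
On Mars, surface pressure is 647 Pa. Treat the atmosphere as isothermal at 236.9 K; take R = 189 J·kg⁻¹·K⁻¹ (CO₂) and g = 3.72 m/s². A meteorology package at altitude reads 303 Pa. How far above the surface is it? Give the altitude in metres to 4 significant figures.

Scale height: H = RT/g = 189 × 236.9 / 3.72 = 12036 m.
Invert the barometric formula: z = H ln(P₀/P).
P₀/P = 647/303 = 2.1353; ln(2.1353) = 0.75861.
z = 12036 × 0.75861 = 9130.6 m.

z ≈ 9131 m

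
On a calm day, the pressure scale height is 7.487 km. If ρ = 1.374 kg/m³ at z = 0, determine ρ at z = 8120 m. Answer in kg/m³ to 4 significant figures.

ρ ≈ 0.4645 kg/m³

In an isothermal atmosphere, density decays like pressure: ρ = ρ₀ exp(−z/H).
z/H = 8120.0/7487.0 = 1.0845; exp(−1.0845) = 0.33807.
ρ = 1.374 × 0.33807 = 0.46451 kg/m³.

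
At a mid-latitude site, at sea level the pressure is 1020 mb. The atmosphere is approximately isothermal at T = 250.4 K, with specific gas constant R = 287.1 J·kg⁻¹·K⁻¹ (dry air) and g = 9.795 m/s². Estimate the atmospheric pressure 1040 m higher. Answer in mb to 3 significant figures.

P ≈ 885 mb

Scale height: H = RT/g = 287.1 × 250.4 / 9.795 = 7339.4 m.
Barometric formula: P = P₀ exp(−z/H).
z/H = 1040.0/7339.4 = 0.14170; exp(−0.14170) = 0.86788.
P = 1020 × 0.86788 = 885.24 mb.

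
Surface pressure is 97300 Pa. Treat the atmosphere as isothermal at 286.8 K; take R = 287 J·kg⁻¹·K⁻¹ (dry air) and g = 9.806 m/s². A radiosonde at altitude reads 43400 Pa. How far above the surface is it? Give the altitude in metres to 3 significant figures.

z ≈ 6780 m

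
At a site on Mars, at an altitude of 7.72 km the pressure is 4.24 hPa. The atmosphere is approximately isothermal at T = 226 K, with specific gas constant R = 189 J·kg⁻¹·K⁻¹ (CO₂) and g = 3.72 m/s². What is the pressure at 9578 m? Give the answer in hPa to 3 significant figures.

P ≈ 3.61 hPa

Scale height: H = RT/g = 189 × 226 / 3.72 = 11482 m.
Between two levels, P₂ = P₁ exp(−Δz/H) with Δz = z₂ − z₁.
Δz = 9578.0 − 7720.0 = 1858.0 m; Δz/H = 1858.0/11482 = 0.16182.
P₂ = 4.24 × exp(−0.16182) = 4.24 × 0.85059 = 3.6065 hPa.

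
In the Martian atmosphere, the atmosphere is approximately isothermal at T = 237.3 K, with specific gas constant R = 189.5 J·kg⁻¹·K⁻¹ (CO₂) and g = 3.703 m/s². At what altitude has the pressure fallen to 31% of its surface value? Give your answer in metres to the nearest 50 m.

z ≈ 14200 m

Scale height: H = RT/g = 189.5 × 237.3 / 3.703 = 12144 m.
Set P/P₀ = exp(−z/H) = 0.31, so z = −H ln(0.31).
−ln(0.31) = 1.1712; z = 12144 × 1.1712 = 14223 m.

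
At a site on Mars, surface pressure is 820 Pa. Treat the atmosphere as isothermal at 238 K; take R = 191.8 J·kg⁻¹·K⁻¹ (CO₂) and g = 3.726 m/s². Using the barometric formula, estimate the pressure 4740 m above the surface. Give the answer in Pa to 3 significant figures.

Scale height: H = RT/g = 191.8 × 238 / 3.726 = 12251 m.
Barometric formula: P = P₀ exp(−z/H).
z/H = 4740.0/12251 = 0.38691; exp(−0.38691) = 0.67915.
P = 820 × 0.67915 = 556.90 Pa.

P ≈ 557 Pa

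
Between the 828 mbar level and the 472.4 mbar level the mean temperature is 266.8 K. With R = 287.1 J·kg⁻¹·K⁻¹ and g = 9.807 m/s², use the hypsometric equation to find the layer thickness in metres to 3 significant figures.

Hypsometric equation: Δz = (R T̄/g) ln(P₁/P₂).
R T̄/g = 287.1 × 266.8 / 9.807 = 7810.6 m.
ln(828/472.4) = ln(1.7528) = 0.56121.
Δz = 7810.6 × 0.56121 = 4383.4 m.

Δz ≈ 4380 m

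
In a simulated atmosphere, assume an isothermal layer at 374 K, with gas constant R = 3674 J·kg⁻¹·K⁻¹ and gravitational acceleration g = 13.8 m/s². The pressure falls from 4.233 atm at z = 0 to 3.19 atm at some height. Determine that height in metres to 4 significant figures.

Scale height: H = RT/g = 3674 × 374 / 13.8 = 99571 m.
Invert the barometric formula: z = H ln(P₀/P).
P₀/P = 4.233/3.19 = 1.3270; ln(1.3270) = 0.28292.
z = 99571 × 0.28292 = 28171 m.

z ≈ 28170 m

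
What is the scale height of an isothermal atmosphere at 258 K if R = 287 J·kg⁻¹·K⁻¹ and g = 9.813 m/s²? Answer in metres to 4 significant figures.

H ≈ 7546 m

The scale height of an isothermal atmosphere is H = RT/g.
H = 287 × 258 / 9.813 = 74046/9.813 = 7545.7 m.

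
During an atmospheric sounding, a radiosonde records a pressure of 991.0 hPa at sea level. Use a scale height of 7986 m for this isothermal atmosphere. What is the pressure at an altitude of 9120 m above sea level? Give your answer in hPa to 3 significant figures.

Barometric formula: P = P₀ exp(−z/H).
z/H = 9120.0/7986.0 = 1.1420; exp(−1.1420) = 0.31918.
P = 991.0 × 0.31918 = 316.31 hPa.

P ≈ 316 hPa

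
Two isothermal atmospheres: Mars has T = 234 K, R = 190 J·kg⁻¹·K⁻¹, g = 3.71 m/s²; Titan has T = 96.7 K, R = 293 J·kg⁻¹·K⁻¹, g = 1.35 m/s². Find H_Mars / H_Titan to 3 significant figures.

H = RT/g for each body.
H_Mars = 190 × 234 / 3.71 = 11984 m.
H_Titan = 293 × 96.7 / 1.35 = 20987 m.
H_Mars/H_Titan = 11984/20987 = 0.57102.

H_Mars/H_Titan ≈ 0.571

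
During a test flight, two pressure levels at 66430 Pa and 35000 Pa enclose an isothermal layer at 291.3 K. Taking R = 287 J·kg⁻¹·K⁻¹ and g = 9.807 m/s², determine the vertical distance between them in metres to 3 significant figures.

Hypsometric equation: Δz = (R T̄/g) ln(P₁/P₂).
R T̄/g = 287 × 291.3 / 9.807 = 8524.8 m.
ln(66430/35000) = ln(1.8980) = 0.64080.
Δz = 8524.8 × 0.64080 = 5462.7 m.

Δz ≈ 5460 m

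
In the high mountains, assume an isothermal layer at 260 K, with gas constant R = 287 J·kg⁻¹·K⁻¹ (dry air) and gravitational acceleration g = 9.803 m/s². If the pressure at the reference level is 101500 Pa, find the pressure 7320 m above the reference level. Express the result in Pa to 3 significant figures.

Scale height: H = RT/g = 287 × 260 / 9.803 = 7612.0 m.
Barometric formula: P = P₀ exp(−z/H).
z/H = 7320.0/7612.0 = 0.96164; exp(−0.96164) = 0.38227.
P = 101500 × 0.38227 = 38800 Pa.

P ≈ 38800 Pa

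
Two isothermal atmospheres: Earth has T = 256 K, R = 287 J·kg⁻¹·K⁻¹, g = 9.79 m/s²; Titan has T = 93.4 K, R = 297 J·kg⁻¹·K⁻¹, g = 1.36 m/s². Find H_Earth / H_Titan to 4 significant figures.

H = RT/g for each body.
H_Earth = 287 × 256 / 9.79 = 7504.8 m.
H_Titan = 297 × 93.4 / 1.36 = 20397 m.
H_Earth/H_Titan = 7504.8/20397 = 0.36794.

H_Earth/H_Titan ≈ 0.3679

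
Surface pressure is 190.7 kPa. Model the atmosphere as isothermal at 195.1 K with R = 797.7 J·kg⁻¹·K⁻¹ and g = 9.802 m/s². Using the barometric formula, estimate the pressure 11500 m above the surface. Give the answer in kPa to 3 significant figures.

Scale height: H = RT/g = 797.7 × 195.1 / 9.802 = 15878 m.
Barometric formula: P = P₀ exp(−z/H).
z/H = 11500/15878 = 0.72427; exp(−0.72427) = 0.48468.
P = 190.7 × 0.48468 = 92.428 kPa.

P ≈ 92.4 kPa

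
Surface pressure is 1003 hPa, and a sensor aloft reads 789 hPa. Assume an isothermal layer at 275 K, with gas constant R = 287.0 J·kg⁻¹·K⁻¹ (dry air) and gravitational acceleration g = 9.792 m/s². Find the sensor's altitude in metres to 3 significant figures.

z ≈ 1930 m

Scale height: H = RT/g = 287.0 × 275 / 9.792 = 8060.2 m.
Invert the barometric formula: z = H ln(P₀/P).
P₀/P = 1003/789 = 1.2712; ln(1.2712) = 0.23996.
z = 8060.2 × 0.23996 = 1934.1 m.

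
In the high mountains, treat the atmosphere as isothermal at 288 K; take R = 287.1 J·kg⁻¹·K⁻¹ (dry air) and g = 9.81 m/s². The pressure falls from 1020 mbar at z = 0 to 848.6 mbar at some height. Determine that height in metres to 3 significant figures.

Scale height: H = RT/g = 287.1 × 288 / 9.81 = 8428.6 m.
Invert the barometric formula: z = H ln(P₀/P).
P₀/P = 1020/848.6 = 1.2020; ln(1.2020) = 0.18399.
z = 8428.6 × 0.18399 = 1550.8 m.

z ≈ 1550 m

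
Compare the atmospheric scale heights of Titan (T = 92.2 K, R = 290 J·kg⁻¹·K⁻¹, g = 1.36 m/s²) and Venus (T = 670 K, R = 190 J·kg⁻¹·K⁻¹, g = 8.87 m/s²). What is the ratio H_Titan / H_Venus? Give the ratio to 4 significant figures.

H_Titan/H_Venus ≈ 1.370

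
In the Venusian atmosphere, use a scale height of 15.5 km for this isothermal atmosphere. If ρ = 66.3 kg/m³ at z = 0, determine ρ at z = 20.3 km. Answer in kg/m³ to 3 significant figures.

In an isothermal atmosphere, density decays like pressure: ρ = ρ₀ exp(−z/H).
z/H = 20300/15500 = 1.3097; exp(−1.3097) = 0.26990.
ρ = 66.3 × 0.26990 = 17.894 kg/m³.

ρ ≈ 17.9 kg/m³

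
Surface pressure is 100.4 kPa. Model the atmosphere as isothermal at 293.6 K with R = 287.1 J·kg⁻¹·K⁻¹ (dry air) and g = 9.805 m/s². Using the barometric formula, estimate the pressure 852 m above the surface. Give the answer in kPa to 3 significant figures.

P ≈ 90.9 kPa

Scale height: H = RT/g = 287.1 × 293.6 / 9.805 = 8596.9 m.
Barometric formula: P = P₀ exp(−z/H).
z/H = 852.00/8596.9 = 0.099105; exp(−0.099105) = 0.90565.
P = 100.4 × 0.90565 = 90.927 kPa.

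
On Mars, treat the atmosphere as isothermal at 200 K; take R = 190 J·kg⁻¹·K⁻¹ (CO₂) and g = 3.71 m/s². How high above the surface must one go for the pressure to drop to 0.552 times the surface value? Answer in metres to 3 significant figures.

z ≈ 6090 m

Scale height: H = RT/g = 190 × 200 / 3.71 = 10243 m.
Set P/P₀ = exp(−z/H) = 0.552, so z = −H ln(0.552).
−ln(0.552) = 0.59421; z = 10243 × 0.59421 = 6086.5 m.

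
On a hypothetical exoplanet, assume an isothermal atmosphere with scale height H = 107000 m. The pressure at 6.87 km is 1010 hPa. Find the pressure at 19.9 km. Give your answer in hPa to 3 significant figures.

Between two levels, P₂ = P₁ exp(−Δz/H) with Δz = z₂ − z₁.
Δz = 19900 − 6870.0 = 13030 m; Δz/H = 13030/107000 = 0.12178.
P₂ = 1010 × exp(−0.12178) = 1010 × 0.88534 = 894.19 hPa.

P ≈ 894 hPa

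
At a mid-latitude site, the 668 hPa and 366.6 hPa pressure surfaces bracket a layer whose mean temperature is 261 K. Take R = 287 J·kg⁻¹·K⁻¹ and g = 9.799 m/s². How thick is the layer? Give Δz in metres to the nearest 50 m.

Δz ≈ 4600 m

Hypsometric equation: Δz = (R T̄/g) ln(P₁/P₂).
R T̄/g = 287 × 261 / 9.799 = 7644.4 m.
ln(668/366.6) = ln(1.8221) = 0.59999.
Δz = 7644.4 × 0.59999 = 4586.6 m.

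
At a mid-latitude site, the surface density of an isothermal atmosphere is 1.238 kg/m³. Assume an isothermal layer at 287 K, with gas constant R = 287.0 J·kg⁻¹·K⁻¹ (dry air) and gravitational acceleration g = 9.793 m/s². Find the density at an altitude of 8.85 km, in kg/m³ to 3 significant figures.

Scale height: H = RT/g = 287.0 × 287 / 9.793 = 8411.0 m.
In an isothermal atmosphere, density decays like pressure: ρ = ρ₀ exp(−z/H).
z/H = 8850.0/8411.0 = 1.0522; exp(−1.0522) = 0.34917.
ρ = 1.238 × 0.34917 = 0.43227 kg/m³.

ρ ≈ 0.432 kg/m³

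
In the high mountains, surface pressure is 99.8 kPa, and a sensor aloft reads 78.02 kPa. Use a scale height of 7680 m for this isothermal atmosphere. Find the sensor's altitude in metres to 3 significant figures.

Invert the barometric formula: z = H ln(P₀/P).
P₀/P = 99.8/78.02 = 1.2792; ln(1.2792) = 0.24623.
z = 7680.0 × 0.24623 = 1891.0 m.

z ≈ 1890 m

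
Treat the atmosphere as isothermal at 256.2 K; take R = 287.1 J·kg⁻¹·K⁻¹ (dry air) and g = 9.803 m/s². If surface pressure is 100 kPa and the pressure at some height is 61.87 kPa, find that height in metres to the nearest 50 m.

z ≈ 3600 m

Scale height: H = RT/g = 287.1 × 256.2 / 9.803 = 7503.3 m.
Invert the barometric formula: z = H ln(P₀/P).
P₀/P = 100/61.87 = 1.6163; ln(1.6163) = 0.48014.
z = 7503.3 × 0.48014 = 3602.6 m.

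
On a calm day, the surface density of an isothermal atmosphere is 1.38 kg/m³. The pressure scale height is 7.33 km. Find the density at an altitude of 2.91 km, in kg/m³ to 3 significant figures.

In an isothermal atmosphere, density decays like pressure: ρ = ρ₀ exp(−z/H).
z/H = 2910.0/7330.0 = 0.39700; exp(−0.39700) = 0.67233.
ρ = 1.38 × 0.67233 = 0.92782 kg/m³.

ρ ≈ 0.928 kg/m³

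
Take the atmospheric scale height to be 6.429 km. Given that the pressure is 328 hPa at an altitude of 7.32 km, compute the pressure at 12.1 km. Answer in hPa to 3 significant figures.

P ≈ 156 hPa

Between two levels, P₂ = P₁ exp(−Δz/H) with Δz = z₂ − z₁.
Δz = 12100 − 7320.0 = 4780.0 m; Δz/H = 4780.0/6429.0 = 0.74351.
P₂ = 328 × exp(−0.74351) = 328 × 0.47544 = 155.94 hPa.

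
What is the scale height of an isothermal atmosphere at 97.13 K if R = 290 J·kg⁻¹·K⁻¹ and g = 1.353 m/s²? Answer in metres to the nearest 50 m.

H ≈ 20800 m

The scale height of an isothermal atmosphere is H = RT/g.
H = 290 × 97.13 / 1.353 = 28168/1.353 = 20819 m.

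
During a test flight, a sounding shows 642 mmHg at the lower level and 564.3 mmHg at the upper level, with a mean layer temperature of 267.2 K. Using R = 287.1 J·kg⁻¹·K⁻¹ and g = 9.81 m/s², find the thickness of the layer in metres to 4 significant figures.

Δz ≈ 1009 m

Hypsometric equation: Δz = (R T̄/g) ln(P₁/P₂).
R T̄/g = 287.1 × 267.2 / 9.81 = 7819.9 m.
ln(642/564.3) = ln(1.1377) = 0.12901.
Δz = 7819.9 × 0.12901 = 1008.8 m.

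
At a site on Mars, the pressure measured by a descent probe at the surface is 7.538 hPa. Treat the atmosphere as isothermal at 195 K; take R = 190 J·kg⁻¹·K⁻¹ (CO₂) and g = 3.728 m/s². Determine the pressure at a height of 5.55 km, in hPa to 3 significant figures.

Scale height: H = RT/g = 190 × 195 / 3.728 = 9938.3 m.
Barometric formula: P = P₀ exp(−z/H).
z/H = 5550.0/9938.3 = 0.55845; exp(−0.55845) = 0.57210.
P = 7.538 × 0.57210 = 4.3125 hPa.

P ≈ 4.31 hPa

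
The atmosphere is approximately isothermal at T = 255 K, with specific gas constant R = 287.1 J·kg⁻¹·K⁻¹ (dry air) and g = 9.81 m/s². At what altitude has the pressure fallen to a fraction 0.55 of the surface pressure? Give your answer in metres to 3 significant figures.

Scale height: H = RT/g = 287.1 × 255 / 9.81 = 7462.8 m.
Set P/P₀ = exp(−z/H) = 0.55, so z = −H ln(0.55).
−ln(0.55) = 0.59784; z = 7462.8 × 0.59784 = 4461.6 m.

z ≈ 4460 m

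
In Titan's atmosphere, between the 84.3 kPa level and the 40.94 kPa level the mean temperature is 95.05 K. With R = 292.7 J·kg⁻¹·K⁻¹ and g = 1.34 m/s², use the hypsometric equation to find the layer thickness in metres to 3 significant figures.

Δz ≈ 15000 m

Hypsometric equation: Δz = (R T̄/g) ln(P₁/P₂).
R T̄/g = 292.7 × 95.05 / 1.34 = 20762 m.
ln(84.3/40.94) = ln(2.0591) = 0.72227.
Δz = 20762 × 0.72227 = 14996 m.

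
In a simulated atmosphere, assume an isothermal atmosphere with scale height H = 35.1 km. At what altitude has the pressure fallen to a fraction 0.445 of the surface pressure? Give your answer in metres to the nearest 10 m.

z ≈ 28420 m

Set P/P₀ = exp(−z/H) = 0.445, so z = −H ln(0.445).
−ln(0.445) = 0.80968; z = 35100 × 0.80968 = 28420 m.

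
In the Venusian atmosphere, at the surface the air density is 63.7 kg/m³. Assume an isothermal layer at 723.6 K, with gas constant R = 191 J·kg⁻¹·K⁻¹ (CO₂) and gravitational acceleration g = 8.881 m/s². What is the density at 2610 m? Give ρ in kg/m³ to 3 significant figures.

Scale height: H = RT/g = 191 × 723.6 / 8.881 = 15562 m.
In an isothermal atmosphere, density decays like pressure: ρ = ρ₀ exp(−z/H).
z/H = 2610.0/15562 = 0.16772; exp(−0.16772) = 0.84559.
ρ = 63.7 × 0.84559 = 53.864 kg/m³.

ρ ≈ 53.9 kg/m³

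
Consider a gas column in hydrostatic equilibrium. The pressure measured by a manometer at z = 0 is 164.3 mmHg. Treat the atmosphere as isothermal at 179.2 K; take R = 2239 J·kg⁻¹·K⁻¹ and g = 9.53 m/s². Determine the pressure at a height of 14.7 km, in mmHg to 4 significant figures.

P ≈ 115.9 mmHg

Scale height: H = RT/g = 2239 × 179.2 / 9.53 = 42102 m.
Barometric formula: P = P₀ exp(−z/H).
z/H = 14700/42102 = 0.34915; exp(−0.34915) = 0.70529.
P = 164.3 × 0.70529 = 115.88 mmHg.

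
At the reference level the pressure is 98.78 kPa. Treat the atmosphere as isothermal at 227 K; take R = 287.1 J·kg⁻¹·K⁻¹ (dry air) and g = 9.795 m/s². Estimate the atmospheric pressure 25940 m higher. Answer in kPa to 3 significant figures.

Scale height: H = RT/g = 287.1 × 227 / 9.795 = 6653.6 m.
Barometric formula: P = P₀ exp(−z/H).
z/H = 25940/6653.6 = 3.8986; exp(−3.8986) = 0.020270.
P = 98.78 × 0.020270 = 2.0023 kPa.

P ≈ 2.00 kPa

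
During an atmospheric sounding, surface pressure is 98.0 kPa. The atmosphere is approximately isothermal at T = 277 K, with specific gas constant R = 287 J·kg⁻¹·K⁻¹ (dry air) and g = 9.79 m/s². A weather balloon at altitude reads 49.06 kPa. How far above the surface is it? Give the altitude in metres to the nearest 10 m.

Scale height: H = RT/g = 287 × 277 / 9.79 = 8120.4 m.
Invert the barometric formula: z = H ln(P₀/P).
P₀/P = 98.0/49.06 = 1.9976; ln(1.9976) = 0.69195.
z = 8120.4 × 0.69195 = 5618.9 m.

z ≈ 5620 m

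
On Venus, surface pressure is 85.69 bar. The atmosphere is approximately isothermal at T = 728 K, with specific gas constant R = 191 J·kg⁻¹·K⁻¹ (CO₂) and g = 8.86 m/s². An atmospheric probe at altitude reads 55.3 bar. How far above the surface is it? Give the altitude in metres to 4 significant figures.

z ≈ 6873 m

Scale height: H = RT/g = 191 × 728 / 8.86 = 15694 m.
Invert the barometric formula: z = H ln(P₀/P).
P₀/P = 85.69/55.3 = 1.5495; ln(1.5495) = 0.43793.
z = 15694 × 0.43793 = 6872.9 m.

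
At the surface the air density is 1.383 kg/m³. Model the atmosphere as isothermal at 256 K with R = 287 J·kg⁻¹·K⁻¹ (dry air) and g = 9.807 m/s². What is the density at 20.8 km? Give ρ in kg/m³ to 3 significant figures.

ρ ≈ 0.0861 kg/m³

Scale height: H = RT/g = 287 × 256 / 9.807 = 7491.8 m.
In an isothermal atmosphere, density decays like pressure: ρ = ρ₀ exp(−z/H).
z/H = 20800/7491.8 = 2.7764; exp(−2.7764) = 0.062262.
ρ = 1.383 × 0.062262 = 0.086108 kg/m³.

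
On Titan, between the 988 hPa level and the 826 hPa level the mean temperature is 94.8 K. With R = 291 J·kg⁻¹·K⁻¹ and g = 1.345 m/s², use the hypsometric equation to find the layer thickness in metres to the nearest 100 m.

Δz ≈ 3700 m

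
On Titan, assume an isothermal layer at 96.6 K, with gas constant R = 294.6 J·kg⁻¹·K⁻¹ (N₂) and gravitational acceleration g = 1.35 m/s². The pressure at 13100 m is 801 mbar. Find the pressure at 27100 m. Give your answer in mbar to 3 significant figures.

Scale height: H = RT/g = 294.6 × 96.6 / 1.35 = 21080 m.
Between two levels, P₂ = P₁ exp(−Δz/H) with Δz = z₂ − z₁.
Δz = 27100 − 13100 = 14000 m; Δz/H = 14000/21080 = 0.66414.
P₂ = 801 × exp(−0.66414) = 801 × 0.51472 = 412.29 mbar.

P ≈ 412 mbar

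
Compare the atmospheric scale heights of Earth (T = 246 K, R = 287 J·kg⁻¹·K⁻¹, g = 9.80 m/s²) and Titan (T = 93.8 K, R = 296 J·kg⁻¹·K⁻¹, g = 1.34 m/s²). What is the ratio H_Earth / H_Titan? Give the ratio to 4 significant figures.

H = RT/g for each body.
H_Earth = 287 × 246 / 9.80 = 7204.3 m.
H_Titan = 296 × 93.8 / 1.34 = 20720 m.
H_Earth/H_Titan = 7204.3/20720 = 0.34770.

H_Earth/H_Titan ≈ 0.3477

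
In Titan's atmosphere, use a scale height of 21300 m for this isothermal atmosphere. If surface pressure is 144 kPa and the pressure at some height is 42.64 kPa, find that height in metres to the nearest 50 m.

Invert the barometric formula: z = H ln(P₀/P).
P₀/P = 144/42.64 = 3.3771; ln(3.3771) = 1.2170.
z = 21300 × 1.2170 = 25922 m.

z ≈ 25900 m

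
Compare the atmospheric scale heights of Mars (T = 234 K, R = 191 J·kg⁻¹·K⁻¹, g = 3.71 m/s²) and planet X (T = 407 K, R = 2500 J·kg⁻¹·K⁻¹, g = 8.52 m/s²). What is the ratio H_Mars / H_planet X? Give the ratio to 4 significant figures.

H_Mars/H_planet X ≈ 0.1009

H = RT/g for each body.
H_Mars = 191 × 234 / 3.71 = 12047 m.
H_planet X = 2500 × 407 / 8.52 = 119420 m.
H_Mars/H_planet X = 12047/119420 = 0.10088.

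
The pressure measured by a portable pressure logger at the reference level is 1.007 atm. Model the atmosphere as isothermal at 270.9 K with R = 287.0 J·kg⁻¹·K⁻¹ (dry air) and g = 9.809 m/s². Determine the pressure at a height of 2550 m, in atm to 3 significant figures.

P ≈ 0.730 atm

Scale height: H = RT/g = 287.0 × 270.9 / 9.809 = 7926.2 m.
Barometric formula: P = P₀ exp(−z/H).
z/H = 2550.0/7926.2 = 0.32172; exp(−0.32172) = 0.72490.
P = 1.007 × 0.72490 = 0.72997 atm.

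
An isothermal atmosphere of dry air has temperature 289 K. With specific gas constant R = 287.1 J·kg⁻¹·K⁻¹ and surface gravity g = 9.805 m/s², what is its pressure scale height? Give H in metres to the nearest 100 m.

H ≈ 8500 m

The scale height of an isothermal atmosphere is H = RT/g.
H = 287.1 × 289 / 9.805 = 82972/9.805 = 8462.2 m.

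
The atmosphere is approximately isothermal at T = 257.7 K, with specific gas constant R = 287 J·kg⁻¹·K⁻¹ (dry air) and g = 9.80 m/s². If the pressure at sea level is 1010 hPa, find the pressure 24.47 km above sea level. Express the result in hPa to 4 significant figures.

P ≈ 39.46 hPa

Scale height: H = RT/g = 287 × 257.7 / 9.80 = 7546.9 m.
Barometric formula: P = P₀ exp(−z/H).
z/H = 24470/7546.9 = 3.2424; exp(−3.2424) = 0.039070.
P = 1010 × 0.039070 = 39.461 hPa.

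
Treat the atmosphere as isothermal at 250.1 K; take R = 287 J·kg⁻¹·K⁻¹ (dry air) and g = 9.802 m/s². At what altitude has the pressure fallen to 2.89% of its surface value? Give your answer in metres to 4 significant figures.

z ≈ 25950 m

Scale height: H = RT/g = 287 × 250.1 / 9.802 = 7322.9 m.
Set P/P₀ = exp(−z/H) = 0.0289, so z = −H ln(0.0289).
−ln(0.0289) = 3.5439; z = 7322.9 × 3.5439 = 25952 m.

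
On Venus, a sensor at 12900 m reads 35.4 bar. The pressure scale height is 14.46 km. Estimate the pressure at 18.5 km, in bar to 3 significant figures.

P ≈ 24.0 bar

Between two levels, P₂ = P₁ exp(−Δz/H) with Δz = z₂ − z₁.
Δz = 18500 − 12900 = 5600.0 m; Δz/H = 5600.0/14460 = 0.38728.
P₂ = 35.4 × exp(−0.38728) = 35.4 × 0.67890 = 24.033 bar.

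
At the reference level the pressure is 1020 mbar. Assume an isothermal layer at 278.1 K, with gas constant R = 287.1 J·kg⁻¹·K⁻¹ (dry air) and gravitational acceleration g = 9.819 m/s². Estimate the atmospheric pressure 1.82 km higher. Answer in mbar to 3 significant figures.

Scale height: H = RT/g = 287.1 × 278.1 / 9.819 = 8131.4 m.
Barometric formula: P = P₀ exp(−z/H).
z/H = 1820.0/8131.4 = 0.22382; exp(−0.22382) = 0.79946.
P = 1020 × 0.79946 = 815.45 mbar.

P ≈ 815 mbar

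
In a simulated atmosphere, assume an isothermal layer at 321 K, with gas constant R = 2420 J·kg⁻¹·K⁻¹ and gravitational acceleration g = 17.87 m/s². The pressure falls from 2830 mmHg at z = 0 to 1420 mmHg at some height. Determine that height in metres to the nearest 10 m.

Scale height: H = RT/g = 2420 × 321 / 17.87 = 43471 m.
Invert the barometric formula: z = H ln(P₀/P).
P₀/P = 2830/1420 = 1.9930; ln(1.9930) = 0.68964.
z = 43471 × 0.68964 = 29979 m.

z ≈ 29980 m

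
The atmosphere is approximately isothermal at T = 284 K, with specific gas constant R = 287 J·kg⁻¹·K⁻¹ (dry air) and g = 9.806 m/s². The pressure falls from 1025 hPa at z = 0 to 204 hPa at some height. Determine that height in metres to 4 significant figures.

Scale height: H = RT/g = 287 × 284 / 9.806 = 8312.1 m.
Invert the barometric formula: z = H ln(P₀/P).
P₀/P = 1025/204 = 5.0245; ln(5.0245) = 1.6143.
z = 8312.1 × 1.6143 = 13418 m.

z ≈ 13420 m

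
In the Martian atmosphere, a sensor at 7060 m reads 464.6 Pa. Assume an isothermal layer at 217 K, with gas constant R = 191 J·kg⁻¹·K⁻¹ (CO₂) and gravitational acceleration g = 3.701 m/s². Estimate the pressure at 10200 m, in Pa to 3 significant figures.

Scale height: H = RT/g = 191 × 217 / 3.701 = 11199 m.
Between two levels, P₂ = P₁ exp(−Δz/H) with Δz = z₂ − z₁.
Δz = 10200 − 7060.0 = 3140.0 m; Δz/H = 3140.0/11199 = 0.28038.
P₂ = 464.6 × exp(−0.28038) = 464.6 × 0.75550 = 351.01 Pa.

P ≈ 351 Pa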